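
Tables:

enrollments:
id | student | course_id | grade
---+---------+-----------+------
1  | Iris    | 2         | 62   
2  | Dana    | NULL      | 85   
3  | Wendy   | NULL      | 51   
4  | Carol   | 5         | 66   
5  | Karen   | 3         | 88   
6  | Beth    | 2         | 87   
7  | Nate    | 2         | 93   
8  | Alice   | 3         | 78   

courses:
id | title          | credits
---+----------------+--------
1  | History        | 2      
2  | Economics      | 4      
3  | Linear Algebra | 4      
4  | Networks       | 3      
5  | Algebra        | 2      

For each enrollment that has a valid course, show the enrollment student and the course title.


INNER JOIN keeps only enrollments rows whose course_id matches an id in courses. Walk through each enrollment:
  - enrollment 1 (Iris): course_id=2 -> matches Economics
  - enrollment 2 (Dana): course_id=NULL, no match -> dropped
  - enrollment 3 (Wendy): course_id=NULL, no match -> dropped
  - enrollment 4 (Carol): course_id=5 -> matches Algebra
  - enrollment 5 (Karen): course_id=3 -> matches Linear Algebra
  - enrollment 6 (Beth): course_id=2 -> matches Economics
  - enrollment 7 (Nate): course_id=2 -> matches Economics
  - enrollment 8 (Alice): course_id=3 -> matches Linear Algebra
So 2 of 8 rows are dropped.

SQL:
SELECT a.student, b.title AS course
FROM enrollments a
INNER JOIN courses b ON a.course_id = b.id

Result:
student | course        
--------+---------------
Iris    | Economics     
Carol   | Algebra       
Karen   | Linear Algebra
Beth    | Economics     
Nate    | Economics     
Alice   | Linear Algebra


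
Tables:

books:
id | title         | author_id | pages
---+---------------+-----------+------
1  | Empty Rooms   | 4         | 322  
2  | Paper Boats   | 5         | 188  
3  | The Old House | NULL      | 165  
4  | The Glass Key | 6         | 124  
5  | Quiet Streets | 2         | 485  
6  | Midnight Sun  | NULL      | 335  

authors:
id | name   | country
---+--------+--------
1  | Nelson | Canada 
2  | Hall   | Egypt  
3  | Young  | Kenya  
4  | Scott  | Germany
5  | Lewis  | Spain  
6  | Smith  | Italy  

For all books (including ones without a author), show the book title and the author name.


LEFT JOIN keeps every row from books (the left table); where author_id has no match in authors, the author columns become NULL. Walk through each book:
  - book 1 (Empty Rooms): author_id=4 -> matches Scott
  - book 2 (Paper Boats): author_id=5 -> matches Lewis
  - book 3 (The Old House): author_id=NULL, no match -> kept with NULL
  - book 4 (The Glass Key): author_id=6 -> matches Smith
  - book 5 (Quiet Streets): author_id=2 -> matches Hall
  - book 6 (Midnight Sun): author_id=NULL, no match -> kept with NULL
All 6 rows appear; 2 have NULL author.

SQL:
SELECT a.title, b.name AS author
FROM books a
LEFT JOIN authors b ON a.author_id = b.id

Result:
title         | author
--------------+-------
Empty Rooms   | Scott 
Paper Boats   | Lewis 
The Old House | NULL  
The Glass Key | Smith 
Quiet Streets | Hall  
Midnight Sun  | NULL  


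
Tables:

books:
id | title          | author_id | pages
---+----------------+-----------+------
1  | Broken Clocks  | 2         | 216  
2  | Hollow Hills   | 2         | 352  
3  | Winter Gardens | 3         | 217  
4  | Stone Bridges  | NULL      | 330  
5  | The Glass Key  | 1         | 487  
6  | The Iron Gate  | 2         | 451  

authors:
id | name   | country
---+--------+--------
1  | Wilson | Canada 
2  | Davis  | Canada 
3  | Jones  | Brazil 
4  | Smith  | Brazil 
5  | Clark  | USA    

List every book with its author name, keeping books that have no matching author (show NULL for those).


LEFT JOIN keeps every row from books (the left table); where author_id has no match in authors, the author columns become NULL. Walk through each book:
  - book 1 (Broken Clocks): author_id=2 -> matches Davis
  - book 2 (Hollow Hills): author_id=2 -> matches Davis
  - book 3 (Winter Gardens): author_id=3 -> matches Jones
  - book 4 (Stone Bridges): author_id=NULL, no match -> kept with NULL
  - book 5 (The Glass Key): author_id=1 -> matches Wilson
  - book 6 (The Iron Gate): author_id=2 -> matches Davis
All 6 rows appear; 1 has NULL author.

SQL:
SELECT a.title, b.name AS author
FROM books a
LEFT JOIN authors b ON a.author_id = b.id

Result:
title          | author
---------------+-------
Broken Clocks  | Davis 
Hollow Hills   | Davis 
Winter Gardens | Jones 
Stone Bridges  | NULL  
The Glass Key  | Wilson
The Iron Gate  | Davis 


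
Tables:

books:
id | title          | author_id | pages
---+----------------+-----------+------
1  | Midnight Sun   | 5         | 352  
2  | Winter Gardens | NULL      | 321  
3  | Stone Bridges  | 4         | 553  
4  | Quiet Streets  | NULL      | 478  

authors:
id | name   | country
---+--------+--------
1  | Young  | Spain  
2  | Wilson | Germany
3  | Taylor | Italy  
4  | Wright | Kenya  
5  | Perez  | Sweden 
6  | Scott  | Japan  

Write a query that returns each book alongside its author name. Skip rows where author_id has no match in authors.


INNER JOIN keeps only books rows whose author_id matches an id in authors. Walk through each book:
  - book 1 (Midnight Sun): author_id=5 -> matches Perez
  - book 2 (Winter Gardens): author_id=NULL, no match -> dropped
  - book 3 (Stone Bridges): author_id=4 -> matches Wright
  - book 4 (Quiet Streets): author_id=NULL, no match -> dropped
So 2 of 4 rows are dropped.

SQL:
SELECT a.title, b.name AS author
FROM books a
INNER JOIN authors b ON a.author_id = b.id

Result:
title         | author
--------------+-------
Midnight Sun  | Perez 
Stone Bridges | Wright


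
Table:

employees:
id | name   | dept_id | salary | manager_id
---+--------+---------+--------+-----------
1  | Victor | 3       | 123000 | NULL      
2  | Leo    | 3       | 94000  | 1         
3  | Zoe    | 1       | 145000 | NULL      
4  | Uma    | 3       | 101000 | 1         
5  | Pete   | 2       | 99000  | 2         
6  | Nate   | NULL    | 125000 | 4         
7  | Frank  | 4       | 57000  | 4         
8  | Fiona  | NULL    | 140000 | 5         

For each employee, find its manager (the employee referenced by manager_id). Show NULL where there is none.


This is a self-join: employees is joined to a second copy of itself, matching each row's manager_id to another row's id. Use LEFT JOIN so rows with manager_id=NULL are kept.
  - employee 1 (Victor): manager_id=NULL -> NULL
  - employee 2 (Leo): manager_id=1 -> Victor
  - employee 3 (Zoe): manager_id=NULL -> NULL
  - employee 4 (Uma): manager_id=1 -> Victor
  - employee 5 (Pete): manager_id=2 -> Leo
  - employee 6 (Nate): manager_id=4 -> Uma
  - employee 7 (Frank): manager_id=4 -> Uma
  - employee 8 (Fiona): manager_id=5 -> Pete

SQL:
SELECT a.name AS item, b.name AS manager
FROM employees a
LEFT JOIN employees b ON a.manager_id = b.id

Result:
item   | manager
-------+--------
Victor | NULL   
Leo    | Victor 
Zoe    | NULL   
Uma    | Victor 
Pete   | Leo    
Nate   | Uma    
Frank  | Uma    
Fiona  | Pete   


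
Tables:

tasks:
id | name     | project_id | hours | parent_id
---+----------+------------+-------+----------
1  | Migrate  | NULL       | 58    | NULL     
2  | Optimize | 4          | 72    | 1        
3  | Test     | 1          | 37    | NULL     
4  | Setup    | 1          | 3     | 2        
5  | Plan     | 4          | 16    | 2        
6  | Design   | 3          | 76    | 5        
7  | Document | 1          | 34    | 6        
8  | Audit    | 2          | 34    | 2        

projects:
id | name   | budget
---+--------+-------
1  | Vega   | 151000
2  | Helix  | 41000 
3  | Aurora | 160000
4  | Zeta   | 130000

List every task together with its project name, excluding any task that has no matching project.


INNER JOIN keeps only tasks rows whose project_id matches an id in projects. Walk through each task:
  - task 1 (Migrate): project_id=NULL, no match -> dropped
  - task 2 (Optimize): project_id=4 -> matches Zeta
  - task 3 (Test): project_id=1 -> matches Vega
  - task 4 (Setup): project_id=1 -> matches Vega
  - task 5 (Plan): project_id=4 -> matches Zeta
  - task 6 (Design): project_id=3 -> matches Aurora
  - task 7 (Document): project_id=1 -> matches Vega
  - task 8 (Audit): project_id=2 -> matches Helix
So 1 of 8 rows is dropped.

SQL:
SELECT a.name, b.name AS project
FROM tasks a
INNER JOIN projects b ON a.project_id = b.id

Result:
name     | project
---------+--------
Optimize | Zeta   
Test     | Vega   
Setup    | Vega   
Plan     | Zeta   
Design   | Aurora 
Document | Vega   
Audit    | Helix  


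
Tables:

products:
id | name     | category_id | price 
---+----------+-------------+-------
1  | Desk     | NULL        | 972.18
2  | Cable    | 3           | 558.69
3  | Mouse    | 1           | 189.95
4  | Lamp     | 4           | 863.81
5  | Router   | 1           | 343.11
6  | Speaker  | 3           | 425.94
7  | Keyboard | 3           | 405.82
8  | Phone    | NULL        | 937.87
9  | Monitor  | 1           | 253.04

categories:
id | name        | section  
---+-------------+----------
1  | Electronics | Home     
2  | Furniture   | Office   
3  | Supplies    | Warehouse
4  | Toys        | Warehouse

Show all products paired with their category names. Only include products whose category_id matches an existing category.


INNER JOIN keeps only products rows whose category_id matches an id in categories. Walk through each product:
  - product 1 (Desk): category_id=NULL, no match -> dropped
  - product 2 (Cable): category_id=3 -> matches Supplies
  - product 3 (Mouse): category_id=1 -> matches Electronics
  - product 4 (Lamp): category_id=4 -> matches Toys
  - product 5 (Router): category_id=1 -> matches Electronics
  - product 6 (Speaker): category_id=3 -> matches Supplies
  - product 7 (Keyboard): category_id=3 -> matches Supplies
  - product 8 (Phone): category_id=NULL, no match -> dropped
  - product 9 (Monitor): category_id=1 -> matches Electronics
So 2 of 9 rows are dropped.

SQL:
SELECT a.name, b.name AS category
FROM products a
INNER JOIN categories b ON a.category_id = b.id

Result:
name     | category   
---------+------------
Cable    | Supplies   
Mouse    | Electronics
Lamp     | Toys       
Router   | Electronics
Speaker  | Supplies   
Keyboard | Supplies   
Monitor  | Electronics


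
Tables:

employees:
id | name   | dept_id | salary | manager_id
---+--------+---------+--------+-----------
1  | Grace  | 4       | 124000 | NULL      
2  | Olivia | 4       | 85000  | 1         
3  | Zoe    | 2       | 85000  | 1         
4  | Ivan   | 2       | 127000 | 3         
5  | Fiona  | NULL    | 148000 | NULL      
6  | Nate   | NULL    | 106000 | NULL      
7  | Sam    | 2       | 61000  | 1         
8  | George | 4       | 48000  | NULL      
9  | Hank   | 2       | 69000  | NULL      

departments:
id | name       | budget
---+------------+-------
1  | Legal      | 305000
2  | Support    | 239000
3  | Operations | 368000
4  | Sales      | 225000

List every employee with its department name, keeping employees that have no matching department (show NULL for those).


LEFT JOIN keeps every row from employees (the left table); where dept_id has no match in departments, the department columns become NULL. Walk through each employee:
  - employee 1 (Grace): dept_id=4 -> matches Sales
  - employee 2 (Olivia): dept_id=4 -> matches Sales
  - employee 3 (Zoe): dept_id=2 -> matches Support
  - employee 4 (Ivan): dept_id=2 -> matches Support
  - employee 5 (Fiona): dept_id=NULL, no match -> kept with NULL
  - employee 6 (Nate): dept_id=NULL, no match -> kept with NULL
  - employee 7 (Sam): dept_id=2 -> matches Support
  - employee 8 (George): dept_id=4 -> matches Sales
  - employee 9 (Hank): dept_id=2 -> matches Support
All 9 rows appear; 2 have NULL department.

SQL:
SELECT a.name, b.name AS department
FROM employees a
LEFT JOIN departments b ON a.dept_id = b.id

Result:
name   | department
-------+-----------
Grace  | Sales     
Olivia | Sales     
Zoe    | Support   
Ivan   | Support   
Fiona  | NULL      
Nate   | NULL      
Sam    | Support   
George | Sales     
Hank   | Support   


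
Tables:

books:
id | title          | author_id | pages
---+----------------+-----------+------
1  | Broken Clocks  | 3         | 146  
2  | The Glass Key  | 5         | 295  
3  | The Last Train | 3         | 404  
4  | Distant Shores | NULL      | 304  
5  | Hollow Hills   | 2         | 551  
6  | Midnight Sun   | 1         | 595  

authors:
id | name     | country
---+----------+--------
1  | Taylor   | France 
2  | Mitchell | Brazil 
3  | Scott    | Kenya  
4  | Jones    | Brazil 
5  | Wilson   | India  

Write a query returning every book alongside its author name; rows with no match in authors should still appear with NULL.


LEFT JOIN keeps every row from books (the left table); where author_id has no match in authors, the author columns become NULL. Walk through each book:
  - book 1 (Broken Clocks): author_id=3 -> matches Scott
  - book 2 (The Glass Key): author_id=5 -> matches Wilson
  - book 3 (The Last Train): author_id=3 -> matches Scott
  - book 4 (Distant Shores): author_id=NULL, no match -> kept with NULL
  - book 5 (Hollow Hills): author_id=2 -> matches Mitchell
  - book 6 (Midnight Sun): author_id=1 -> matches Taylor
All 6 rows appear; 1 has NULL author.

SQL:
SELECT a.title, b.name AS author
FROM books a
LEFT JOIN authors b ON a.author_id = b.id

Result:
title          | author  
---------------+---------
Broken Clocks  | Scott   
The Glass Key  | Wilson  
The Last Train | Scott   
Distant Shores | NULL    
Hollow Hills   | Mitchell
Midnight Sun   | Taylor  


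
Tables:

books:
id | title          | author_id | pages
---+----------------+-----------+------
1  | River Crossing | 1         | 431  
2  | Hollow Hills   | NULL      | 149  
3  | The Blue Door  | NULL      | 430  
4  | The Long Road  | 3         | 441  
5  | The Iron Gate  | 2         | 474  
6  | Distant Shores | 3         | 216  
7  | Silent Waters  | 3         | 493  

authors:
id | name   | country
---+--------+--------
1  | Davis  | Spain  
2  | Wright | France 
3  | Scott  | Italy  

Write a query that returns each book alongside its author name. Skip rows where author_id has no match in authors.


INNER JOIN keeps only books rows whose author_id matches an id in authors. Walk through each book:
  - book 1 (River Crossing): author_id=1 -> matches Davis
  - book 2 (Hollow Hills): author_id=NULL, no match -> dropped
  - book 3 (The Blue Door): author_id=NULL, no match -> dropped
  - book 4 (The Long Road): author_id=3 -> matches Scott
  - book 5 (The Iron Gate): author_id=2 -> matches Wright
  - book 6 (Distant Shores): author_id=3 -> matches Scott
  - book 7 (Silent Waters): author_id=3 -> matches Scott
So 2 of 7 rows are dropped.

SQL:
SELECT a.title, b.name AS author
FROM books a
INNER JOIN authors b ON a.author_id = b.id

Result:
title          | author
---------------+-------
River Crossing | Davis 
The Long Road  | Scott 
The Iron Gate  | Wright
Distant Shores | Scott 
Silent Waters  | Scott 


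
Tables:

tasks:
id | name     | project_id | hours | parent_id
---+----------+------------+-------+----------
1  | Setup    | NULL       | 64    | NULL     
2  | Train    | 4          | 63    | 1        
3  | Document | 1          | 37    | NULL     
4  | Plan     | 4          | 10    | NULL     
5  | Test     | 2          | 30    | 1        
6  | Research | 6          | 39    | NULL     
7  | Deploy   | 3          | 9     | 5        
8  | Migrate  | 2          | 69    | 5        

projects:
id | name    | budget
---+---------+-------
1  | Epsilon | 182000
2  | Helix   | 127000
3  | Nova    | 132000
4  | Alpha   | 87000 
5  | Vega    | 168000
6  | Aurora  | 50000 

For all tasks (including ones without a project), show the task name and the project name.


LEFT JOIN keeps every row from tasks (the left table); where project_id has no match in projects, the project columns become NULL. Walk through each task:
  - task 1 (Setup): project_id=NULL, no match -> kept with NULL
  - task 2 (Train): project_id=4 -> matches Alpha
  - task 3 (Document): project_id=1 -> matches Epsilon
  - task 4 (Plan): project_id=4 -> matches Alpha
  - task 5 (Test): project_id=2 -> matches Helix
  - task 6 (Research): project_id=6 -> matches Aurora
  - task 7 (Deploy): project_id=3 -> matches Nova
  - task 8 (Migrate): project_id=2 -> matches Helix
All 8 rows appear; 1 has NULL project.

SQL:
SELECT a.name, b.name AS project
FROM tasks a
LEFT JOIN projects b ON a.project_id = b.id

Result:
name     | project
---------+--------
Setup    | NULL   
Train    | Alpha  
Document | Epsilon
Plan     | Alpha  
Test     | Helix  
Research | Aurora 
Deploy   | Nova   
Migrate  | Helix  


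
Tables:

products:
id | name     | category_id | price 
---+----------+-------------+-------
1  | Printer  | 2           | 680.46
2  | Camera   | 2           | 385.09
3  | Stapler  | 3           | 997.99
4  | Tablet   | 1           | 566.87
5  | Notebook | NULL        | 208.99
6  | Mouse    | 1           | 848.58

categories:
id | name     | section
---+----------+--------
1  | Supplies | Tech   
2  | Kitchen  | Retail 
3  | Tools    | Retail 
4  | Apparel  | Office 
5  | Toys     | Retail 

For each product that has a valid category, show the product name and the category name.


INNER JOIN keeps only products rows whose category_id matches an id in categories. Walk through each product:
  - product 1 (Printer): category_id=2 -> matches Kitchen
  - product 2 (Camera): category_id=2 -> matches Kitchen
  - product 3 (Stapler): category_id=3 -> matches Tools
  - product 4 (Tablet): category_id=1 -> matches Supplies
  - product 5 (Notebook): category_id=NULL, no match -> dropped
  - product 6 (Mouse): category_id=1 -> matches Supplies
So 1 of 6 rows is dropped.

SQL:
SELECT a.name, b.name AS category
FROM products a
INNER JOIN categories b ON a.category_id = b.id

Result:
name    | category
--------+---------
Printer | Kitchen 
Camera  | Kitchen 
Stapler | Tools   
Tablet  | Supplies
Mouse   | Supplies


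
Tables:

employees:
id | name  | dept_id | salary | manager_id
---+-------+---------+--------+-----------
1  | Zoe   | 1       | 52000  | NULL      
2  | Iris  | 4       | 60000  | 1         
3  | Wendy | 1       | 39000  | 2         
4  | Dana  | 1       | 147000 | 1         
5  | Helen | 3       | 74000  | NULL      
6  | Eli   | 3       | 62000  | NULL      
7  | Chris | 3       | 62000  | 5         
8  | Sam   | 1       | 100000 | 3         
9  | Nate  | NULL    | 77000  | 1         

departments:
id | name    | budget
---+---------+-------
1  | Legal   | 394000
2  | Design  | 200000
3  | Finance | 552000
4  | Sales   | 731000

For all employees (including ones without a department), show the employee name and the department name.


LEFT JOIN keeps every row from employees (the left table); where dept_id has no match in departments, the department columns become NULL. Walk through each employee:
  - employee 1 (Zoe): dept_id=1 -> matches Legal
  - employee 2 (Iris): dept_id=4 -> matches Sales
  - employee 3 (Wendy): dept_id=1 -> matches Legal
  - employee 4 (Dana): dept_id=1 -> matches Legal
  - employee 5 (Helen): dept_id=3 -> matches Finance
  - employee 6 (Eli): dept_id=3 -> matches Finance
  - employee 7 (Chris): dept_id=3 -> matches Finance
  - employee 8 (Sam): dept_id=1 -> matches Legal
  - employee 9 (Nate): dept_id=NULL, no match -> kept with NULL
All 9 rows appear; 1 has NULL department.

SQL:
SELECT a.name, b.name AS department
FROM employees a
LEFT JOIN departments b ON a.dept_id = b.id

Result:
name  | department
------+-----------
Zoe   | Legal     
Iris  | Sales     
Wendy | Legal     
Dana  | Legal     
Helen | Finance   
Eli   | Finance   
Chris | Finance   
Sam   | Legal     
Nate  | NULL      


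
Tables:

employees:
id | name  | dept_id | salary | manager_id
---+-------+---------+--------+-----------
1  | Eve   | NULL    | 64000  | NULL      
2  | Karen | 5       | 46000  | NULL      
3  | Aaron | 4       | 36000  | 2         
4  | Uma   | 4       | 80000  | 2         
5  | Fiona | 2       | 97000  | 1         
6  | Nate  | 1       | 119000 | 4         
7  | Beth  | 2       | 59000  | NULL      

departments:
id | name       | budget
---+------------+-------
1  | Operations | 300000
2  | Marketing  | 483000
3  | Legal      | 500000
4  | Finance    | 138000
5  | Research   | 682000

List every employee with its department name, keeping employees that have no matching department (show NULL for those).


LEFT JOIN keeps every row from employees (the left table); where dept_id has no match in departments, the department columns become NULL. Walk through each employee:
  - employee 1 (Eve): dept_id=NULL, no match -> kept with NULL
  - employee 2 (Karen): dept_id=5 -> matches Research
  - employee 3 (Aaron): dept_id=4 -> matches Finance
  - employee 4 (Uma): dept_id=4 -> matches Finance
  - employee 5 (Fiona): dept_id=2 -> matches Marketing
  - employee 6 (Nate): dept_id=1 -> matches Operations
  - employee 7 (Beth): dept_id=2 -> matches Marketing
All 7 rows appear; 1 has NULL department.

SQL:
SELECT a.name, b.name AS department
FROM employees a
LEFT JOIN departments b ON a.dept_id = b.id

Result:
name  | department
------+-----------
Eve   | NULL      
Karen | Research  
Aaron | Finance   
Uma   | Finance   
Fiona | Marketing 
Nate  | Operations
Beth  | Marketing 


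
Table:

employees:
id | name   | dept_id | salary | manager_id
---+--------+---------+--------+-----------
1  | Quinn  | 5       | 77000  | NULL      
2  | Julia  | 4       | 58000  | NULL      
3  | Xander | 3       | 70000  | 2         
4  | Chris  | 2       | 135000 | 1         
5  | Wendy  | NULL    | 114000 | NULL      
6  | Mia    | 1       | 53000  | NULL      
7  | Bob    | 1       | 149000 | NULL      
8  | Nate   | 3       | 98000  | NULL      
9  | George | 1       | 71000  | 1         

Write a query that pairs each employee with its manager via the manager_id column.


This is a self-join: employees is joined to a second copy of itself, matching each row's manager_id to another row's id. Use LEFT JOIN so rows with manager_id=NULL are kept.
  - employee 1 (Quinn): manager_id=NULL -> NULL
  - employee 2 (Julia): manager_id=NULL -> NULL
  - employee 3 (Xander): manager_id=2 -> Julia
  - employee 4 (Chris): manager_id=1 -> Quinn
  - employee 5 (Wendy): manager_id=NULL -> NULL
  - employee 6 (Mia): manager_id=NULL -> NULL
  - employee 7 (Bob): manager_id=NULL -> NULL
  - employee 8 (Nate): manager_id=NULL -> NULL
  - employee 9 (George): manager_id=1 -> Quinn

SQL:
SELECT a.name AS item, b.name AS manager
FROM employees a
LEFT JOIN employees b ON a.manager_id = b.id

Result:
item   | manager
-------+--------
Quinn  | NULL   
Julia  | NULL   
Xander | Julia  
Chris  | Quinn  
Wendy  | NULL   
Mia    | NULL   
Bob    | NULL   
Nate   | NULL   
George | Quinn  


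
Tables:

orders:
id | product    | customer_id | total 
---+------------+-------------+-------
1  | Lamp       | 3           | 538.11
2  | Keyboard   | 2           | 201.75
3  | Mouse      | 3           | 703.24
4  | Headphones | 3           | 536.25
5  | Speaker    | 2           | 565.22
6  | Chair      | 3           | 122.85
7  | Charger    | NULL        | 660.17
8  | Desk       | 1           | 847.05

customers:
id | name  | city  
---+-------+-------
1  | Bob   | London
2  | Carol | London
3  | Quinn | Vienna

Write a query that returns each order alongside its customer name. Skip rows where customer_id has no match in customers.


INNER JOIN keeps only orders rows whose customer_id matches an id in customers. Walk through each order:
  - order 1 (Lamp): customer_id=3 -> matches Quinn
  - order 2 (Keyboard): customer_id=2 -> matches Carol
  - order 3 (Mouse): customer_id=3 -> matches Quinn
  - order 4 (Headphones): customer_id=3 -> matches Quinn
  - order 5 (Speaker): customer_id=2 -> matches Carol
  - order 6 (Chair): customer_id=3 -> matches Quinn
  - order 7 (Charger): customer_id=NULL, no match -> dropped
  - order 8 (Desk): customer_id=1 -> matches Bob
So 1 of 8 rows is dropped.

SQL:
SELECT a.product, b.name AS customer
FROM orders a
INNER JOIN customers b ON a.customer_id = b.id

Result:
product    | customer
-----------+---------
Lamp       | Quinn   
Keyboard   | Carol   
Mouse      | Quinn   
Headphones | Quinn   
Speaker    | Carol   
Chair      | Quinn   
Desk       | Bob     


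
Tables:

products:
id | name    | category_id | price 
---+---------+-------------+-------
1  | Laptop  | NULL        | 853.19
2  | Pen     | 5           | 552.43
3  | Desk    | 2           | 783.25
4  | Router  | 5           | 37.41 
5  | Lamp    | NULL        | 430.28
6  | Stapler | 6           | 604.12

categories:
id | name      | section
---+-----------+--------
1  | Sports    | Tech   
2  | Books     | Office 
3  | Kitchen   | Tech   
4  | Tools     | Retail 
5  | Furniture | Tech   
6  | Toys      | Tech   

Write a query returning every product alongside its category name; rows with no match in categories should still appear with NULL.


LEFT JOIN keeps every row from products (the left table); where category_id has no match in categories, the category columns become NULL. Walk through each product:
  - product 1 (Laptop): category_id=NULL, no match -> kept with NULL
  - product 2 (Pen): category_id=5 -> matches Furniture
  - product 3 (Desk): category_id=2 -> matches Books
  - product 4 (Router): category_id=5 -> matches Furniture
  - product 5 (Lamp): category_id=NULL, no match -> kept with NULL
  - product 6 (Stapler): category_id=6 -> matches Toys
All 6 rows appear; 2 have NULL category.

SQL:
SELECT a.name, b.name AS category
FROM products a
LEFT JOIN categories b ON a.category_id = b.id

Result:
name    | category 
--------+----------
Laptop  | NULL     
Pen     | Furniture
Desk    | Books    
Router  | Furniture
Lamp    | NULL     
Stapler | Toys     


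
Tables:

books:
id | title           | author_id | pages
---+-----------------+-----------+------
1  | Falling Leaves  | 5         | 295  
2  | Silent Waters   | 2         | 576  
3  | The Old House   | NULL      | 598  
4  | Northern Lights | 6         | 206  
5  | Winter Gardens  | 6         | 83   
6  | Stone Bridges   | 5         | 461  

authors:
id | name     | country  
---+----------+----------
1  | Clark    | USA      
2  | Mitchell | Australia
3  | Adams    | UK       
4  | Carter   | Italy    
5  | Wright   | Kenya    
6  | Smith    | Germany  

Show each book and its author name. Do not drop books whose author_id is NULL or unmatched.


LEFT JOIN keeps every row from books (the left table); where author_id has no match in authors, the author columns become NULL. Walk through each book:
  - book 1 (Falling Leaves): author_id=5 -> matches Wright
  - book 2 (Silent Waters): author_id=2 -> matches Mitchell
  - book 3 (The Old House): author_id=NULL, no match -> kept with NULL
  - book 4 (Northern Lights): author_id=6 -> matches Smith
  - book 5 (Winter Gardens): author_id=6 -> matches Smith
  - book 6 (Stone Bridges): author_id=5 -> matches Wright
All 6 rows appear; 1 has NULL author.

SQL:
SELECT a.title, b.name AS author
FROM books a
LEFT JOIN authors b ON a.author_id = b.id

Result:
title           | author  
----------------+---------
Falling Leaves  | Wright  
Silent Waters   | Mitchell
The Old House   | NULL    
Northern Lights | Smith   
Winter Gardens  | Smith   
Stone Bridges   | Wright  


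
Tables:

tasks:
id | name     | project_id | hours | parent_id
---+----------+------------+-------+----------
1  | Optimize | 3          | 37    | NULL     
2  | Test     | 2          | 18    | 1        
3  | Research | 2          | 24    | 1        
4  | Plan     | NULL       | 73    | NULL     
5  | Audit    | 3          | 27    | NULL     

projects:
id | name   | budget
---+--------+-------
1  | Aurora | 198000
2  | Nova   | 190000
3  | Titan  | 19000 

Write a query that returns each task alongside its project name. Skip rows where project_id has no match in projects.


INNER JOIN keeps only tasks rows whose project_id matches an id in projects. Walk through each task:
  - task 1 (Optimize): project_id=3 -> matches Titan
  - task 2 (Test): project_id=2 -> matches Nova
  - task 3 (Research): project_id=2 -> matches Nova
  - task 4 (Plan): project_id=NULL, no match -> dropped
  - task 5 (Audit): project_id=3 -> matches Titan
So 1 of 5 rows is dropped.

SQL:
SELECT a.name, b.name AS project
FROM tasks a
INNER JOIN projects b ON a.project_id = b.id

Result:
name     | project
---------+--------
Optimize | Titan  
Test     | Nova   
Research | Nova   
Audit    | Titan  


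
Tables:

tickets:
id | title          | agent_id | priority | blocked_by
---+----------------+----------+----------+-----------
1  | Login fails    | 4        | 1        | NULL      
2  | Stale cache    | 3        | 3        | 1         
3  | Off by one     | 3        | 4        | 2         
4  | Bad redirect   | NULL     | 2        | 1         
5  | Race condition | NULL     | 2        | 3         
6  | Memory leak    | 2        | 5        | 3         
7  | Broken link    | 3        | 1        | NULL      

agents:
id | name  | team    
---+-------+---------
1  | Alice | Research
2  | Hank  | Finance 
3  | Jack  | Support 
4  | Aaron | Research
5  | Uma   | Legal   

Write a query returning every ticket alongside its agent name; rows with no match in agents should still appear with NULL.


LEFT JOIN keeps every row from tickets (the left table); where agent_id has no match in agents, the agent columns become NULL. Walk through each ticket:
  - ticket 1 (Login fails): agent_id=4 -> matches Aaron
  - ticket 2 (Stale cache): agent_id=3 -> matches Jack
  - ticket 3 (Off by one): agent_id=3 -> matches Jack
  - ticket 4 (Bad redirect): agent_id=NULL, no match -> kept with NULL
  - ticket 5 (Race condition): agent_id=NULL, no match -> kept with NULL
  - ticket 6 (Memory leak): agent_id=2 -> matches Hank
  - ticket 7 (Broken link): agent_id=3 -> matches Jack
All 7 rows appear; 2 have NULL agent.

SQL:
SELECT a.title, b.name AS agent
FROM tickets a
LEFT JOIN agents b ON a.agent_id = b.id

Result:
title          | agent
---------------+------
Login fails    | Aaron
Stale cache    | Jack 
Off by one     | Jack 
Bad redirect   | NULL 
Race condition | NULL 
Memory leak    | Hank 
Broken link    | Jack 


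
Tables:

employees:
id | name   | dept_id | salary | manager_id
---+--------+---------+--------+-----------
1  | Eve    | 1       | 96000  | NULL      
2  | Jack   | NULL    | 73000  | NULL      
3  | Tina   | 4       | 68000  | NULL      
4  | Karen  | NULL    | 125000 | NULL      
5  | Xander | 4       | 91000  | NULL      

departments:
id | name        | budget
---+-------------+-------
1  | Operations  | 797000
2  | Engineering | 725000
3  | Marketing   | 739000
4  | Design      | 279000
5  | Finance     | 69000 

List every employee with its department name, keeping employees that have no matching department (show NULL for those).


LEFT JOIN keeps every row from employees (the left table); where dept_id has no match in departments, the department columns become NULL. Walk through each employee:
  - employee 1 (Eve): dept_id=1 -> matches Operations
  - employee 2 (Jack): dept_id=NULL, no match -> kept with NULL
  - employee 3 (Tina): dept_id=4 -> matches Design
  - employee 4 (Karen): dept_id=NULL, no match -> kept with NULL
  - employee 5 (Xander): dept_id=4 -> matches Design
All 5 rows appear; 2 have NULL department.

SQL:
SELECT a.name, b.name AS department
FROM employees a
LEFT JOIN departments b ON a.dept_id = b.id

Result:
name   | department
-------+-----------
Eve    | Operations
Jack   | NULL      
Tina   | Design    
Karen  | NULL      
Xander | Design    


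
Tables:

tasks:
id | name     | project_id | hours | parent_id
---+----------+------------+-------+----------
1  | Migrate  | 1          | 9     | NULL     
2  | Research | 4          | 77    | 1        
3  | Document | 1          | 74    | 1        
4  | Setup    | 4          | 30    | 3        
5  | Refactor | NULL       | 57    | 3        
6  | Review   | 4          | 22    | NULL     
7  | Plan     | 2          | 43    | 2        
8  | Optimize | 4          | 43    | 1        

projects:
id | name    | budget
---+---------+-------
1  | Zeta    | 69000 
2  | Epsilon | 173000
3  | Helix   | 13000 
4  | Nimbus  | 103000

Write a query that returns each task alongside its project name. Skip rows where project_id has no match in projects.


INNER JOIN keeps only tasks rows whose project_id matches an id in projects. Walk through each task:
  - task 1 (Migrate): project_id=1 -> matches Zeta
  - task 2 (Research): project_id=4 -> matches Nimbus
  - task 3 (Document): project_id=1 -> matches Zeta
  - task 4 (Setup): project_id=4 -> matches Nimbus
  - task 5 (Refactor): project_id=NULL, no match -> dropped
  - task 6 (Review): project_id=4 -> matches Nimbus
  - task 7 (Plan): project_id=2 -> matches Epsilon
  - task 8 (Optimize): project_id=4 -> matches Nimbus
So 1 of 8 rows is dropped.

SQL:
SELECT a.name, b.name AS project
FROM tasks a
INNER JOIN projects b ON a.project_id = b.id

Result:
name     | project
---------+--------
Migrate  | Zeta   
Research | Nimbus 
Document | Zeta   
Setup    | Nimbus 
Review   | Nimbus 
Plan     | Epsilon
Optimize | Nimbus 


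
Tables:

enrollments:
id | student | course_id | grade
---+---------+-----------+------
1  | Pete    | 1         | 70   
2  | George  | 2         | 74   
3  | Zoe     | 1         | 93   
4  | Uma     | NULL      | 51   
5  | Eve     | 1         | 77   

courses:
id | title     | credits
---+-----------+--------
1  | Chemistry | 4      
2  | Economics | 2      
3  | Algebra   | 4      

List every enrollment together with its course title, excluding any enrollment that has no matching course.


INNER JOIN keeps only enrollments rows whose course_id matches an id in courses. Walk through each enrollment:
  - enrollment 1 (Pete): course_id=1 -> matches Chemistry
  - enrollment 2 (George): course_id=2 -> matches Economics
  - enrollment 3 (Zoe): course_id=1 -> matches Chemistry
  - enrollment 4 (Uma): course_id=NULL, no match -> dropped
  - enrollment 5 (Eve): course_id=1 -> matches Chemistry
So 1 of 5 rows is dropped.

SQL:
SELECT a.student, b.title AS course
FROM enrollments a
INNER JOIN courses b ON a.course_id = b.id

Result:
student | course   
--------+----------
Pete    | Chemistry
George  | Economics
Zoe     | Chemistry
Eve     | Chemistry


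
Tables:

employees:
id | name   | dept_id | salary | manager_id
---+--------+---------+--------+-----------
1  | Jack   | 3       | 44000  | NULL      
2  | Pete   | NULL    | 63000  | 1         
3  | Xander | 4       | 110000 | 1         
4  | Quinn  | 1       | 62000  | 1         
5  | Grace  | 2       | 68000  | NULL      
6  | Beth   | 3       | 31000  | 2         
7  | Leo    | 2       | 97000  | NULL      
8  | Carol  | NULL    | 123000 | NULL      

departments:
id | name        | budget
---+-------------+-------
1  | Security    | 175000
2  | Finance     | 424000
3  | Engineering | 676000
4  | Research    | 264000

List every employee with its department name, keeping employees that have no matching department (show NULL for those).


LEFT JOIN keeps every row from employees (the left table); where dept_id has no match in departments, the department columns become NULL. Walk through each employee:
  - employee 1 (Jack): dept_id=3 -> matches Engineering
  - employee 2 (Pete): dept_id=NULL, no match -> kept with NULL
  - employee 3 (Xander): dept_id=4 -> matches Research
  - employee 4 (Quinn): dept_id=1 -> matches Security
  - employee 5 (Grace): dept_id=2 -> matches Finance
  - employee 6 (Beth): dept_id=3 -> matches Engineering
  - employee 7 (Leo): dept_id=2 -> matches Finance
  - employee 8 (Carol): dept_id=NULL, no match -> kept with NULL
All 8 rows appear; 2 have NULL department.

SQL:
SELECT a.name, b.name AS department
FROM employees a
LEFT JOIN departments b ON a.dept_id = b.id

Result:
name   | department 
-------+------------
Jack   | Engineering
Pete   | NULL       
Xander | Research   
Quinn  | Security   
Grace  | Finance    
Beth   | Engineering
Leo    | Finance    
Carol  | NULL       


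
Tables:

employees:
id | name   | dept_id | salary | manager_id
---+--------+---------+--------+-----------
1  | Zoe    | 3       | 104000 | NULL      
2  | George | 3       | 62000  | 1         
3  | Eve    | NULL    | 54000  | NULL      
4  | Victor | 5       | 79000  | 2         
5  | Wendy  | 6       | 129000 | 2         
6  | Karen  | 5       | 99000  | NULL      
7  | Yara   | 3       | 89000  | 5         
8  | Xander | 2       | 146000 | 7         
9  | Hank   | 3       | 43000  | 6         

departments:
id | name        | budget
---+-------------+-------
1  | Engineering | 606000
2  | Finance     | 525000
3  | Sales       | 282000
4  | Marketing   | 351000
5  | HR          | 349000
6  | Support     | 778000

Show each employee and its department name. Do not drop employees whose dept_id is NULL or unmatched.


LEFT JOIN keeps every row from employees (the left table); where dept_id has no match in departments, the department columns become NULL. Walk through each employee:
  - employee 1 (Zoe): dept_id=3 -> matches Sales
  - employee 2 (George): dept_id=3 -> matches Sales
  - employee 3 (Eve): dept_id=NULL, no match -> kept with NULL
  - employee 4 (Victor): dept_id=5 -> matches HR
  - employee 5 (Wendy): dept_id=6 -> matches Support
  - employee 6 (Karen): dept_id=5 -> matches HR
  - employee 7 (Yara): dept_id=3 -> matches Sales
  - employee 8 (Xander): dept_id=2 -> matches Finance
  - employee 9 (Hank): dept_id=3 -> matches Sales
All 9 rows appear; 1 has NULL department.

SQL:
SELECT a.name, b.name AS department
FROM employees a
LEFT JOIN departments b ON a.dept_id = b.id

Result:
name   | department
-------+-----------
Zoe    | Sales     
George | Sales     
Eve    | NULL      
Victor | HR        
Wendy  | Support   
Karen  | HR        
Yara   | Sales     
Xander | Finance   
Hank   | Sales     


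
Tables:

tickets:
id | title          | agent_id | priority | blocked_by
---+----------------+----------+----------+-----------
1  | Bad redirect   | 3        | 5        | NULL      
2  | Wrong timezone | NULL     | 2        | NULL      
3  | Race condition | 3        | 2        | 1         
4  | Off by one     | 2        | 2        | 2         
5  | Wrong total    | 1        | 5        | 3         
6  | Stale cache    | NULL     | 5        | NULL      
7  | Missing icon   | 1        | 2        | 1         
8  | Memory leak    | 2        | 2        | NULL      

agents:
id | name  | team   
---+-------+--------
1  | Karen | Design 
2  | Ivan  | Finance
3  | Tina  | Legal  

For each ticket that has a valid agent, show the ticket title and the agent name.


INNER JOIN keeps only tickets rows whose agent_id matches an id in agents. Walk through each ticket:
  - ticket 1 (Bad redirect): agent_id=3 -> matches Tina
  - ticket 2 (Wrong timezone): agent_id=NULL, no match -> dropped
  - ticket 3 (Race condition): agent_id=3 -> matches Tina
  - ticket 4 (Off by one): agent_id=2 -> matches Ivan
  - ticket 5 (Wrong total): agent_id=1 -> matches Karen
  - ticket 6 (Stale cache): agent_id=NULL, no match -> dropped
  - ticket 7 (Missing icon): agent_id=1 -> matches Karen
  - ticket 8 (Memory leak): agent_id=2 -> matches Ivan
So 2 of 8 rows are dropped.

SQL:
SELECT a.title, b.name AS agent
FROM tickets a
INNER JOIN agents b ON a.agent_id = b.id

Result:
title          | agent
---------------+------
Bad redirect   | Tina 
Race condition | Tina 
Off by one     | Ivan 
Wrong total    | Karen
Missing icon   | Karen
Memory leak    | Ivan 


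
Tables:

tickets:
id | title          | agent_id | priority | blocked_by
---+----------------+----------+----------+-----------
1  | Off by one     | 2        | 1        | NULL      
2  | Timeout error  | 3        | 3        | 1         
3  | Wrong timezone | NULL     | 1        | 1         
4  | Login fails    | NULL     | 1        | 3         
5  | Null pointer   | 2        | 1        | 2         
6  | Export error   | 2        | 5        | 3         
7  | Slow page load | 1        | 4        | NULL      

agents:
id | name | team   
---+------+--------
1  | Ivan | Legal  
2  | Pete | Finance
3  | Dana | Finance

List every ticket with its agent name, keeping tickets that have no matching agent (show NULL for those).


LEFT JOIN keeps every row from tickets (the left table); where agent_id has no match in agents, the agent columns become NULL. Walk through each ticket:
  - ticket 1 (Off by one): agent_id=2 -> matches Pete
  - ticket 2 (Timeout error): agent_id=3 -> matches Dana
  - ticket 3 (Wrong timezone): agent_id=NULL, no match -> kept with NULL
  - ticket 4 (Login fails): agent_id=NULL, no match -> kept with NULL
  - ticket 5 (Null pointer): agent_id=2 -> matches Pete
  - ticket 6 (Export error): agent_id=2 -> matches Pete
  - ticket 7 (Slow page load): agent_id=1 -> matches Ivan
All 7 rows appear; 2 have NULL agent.

SQL:
SELECT a.title, b.name AS agent
FROM tickets a
LEFT JOIN agents b ON a.agent_id = b.id

Result:
title          | agent
---------------+------
Off by one     | Pete 
Timeout error  | Dana 
Wrong timezone | NULL 
Login fails    | NULL 
Null pointer   | Pete 
Export error   | Pete 
Slow page load | Ivan 
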